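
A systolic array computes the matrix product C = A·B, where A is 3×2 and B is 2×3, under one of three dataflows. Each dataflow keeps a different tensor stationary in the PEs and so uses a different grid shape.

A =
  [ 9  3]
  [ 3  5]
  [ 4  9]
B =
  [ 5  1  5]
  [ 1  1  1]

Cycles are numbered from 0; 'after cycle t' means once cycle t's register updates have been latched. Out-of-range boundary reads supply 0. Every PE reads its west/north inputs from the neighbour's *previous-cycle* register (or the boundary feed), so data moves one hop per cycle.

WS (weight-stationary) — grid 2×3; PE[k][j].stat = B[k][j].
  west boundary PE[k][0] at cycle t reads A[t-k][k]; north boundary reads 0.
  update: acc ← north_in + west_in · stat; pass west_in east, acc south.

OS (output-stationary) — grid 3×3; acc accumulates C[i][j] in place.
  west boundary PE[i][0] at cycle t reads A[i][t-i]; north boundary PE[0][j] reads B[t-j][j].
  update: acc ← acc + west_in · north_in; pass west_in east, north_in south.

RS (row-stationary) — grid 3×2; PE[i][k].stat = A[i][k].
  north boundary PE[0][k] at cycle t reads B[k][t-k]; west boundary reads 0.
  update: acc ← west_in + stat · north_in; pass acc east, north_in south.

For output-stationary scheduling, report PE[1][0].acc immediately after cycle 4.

OS (3×3). Following PE[1][0] plus its west/north inputs:
  [0] (0,0) acc=45 (h:9 v:5)
  [0] (1,0) acc=0 (h:0 v:0)
  [1] (0,0) acc=48 (h:3 v:1)
  [1] (1,0) acc=15 (h:3 v:5)
  [2] (0,0) acc=48 (h:0 v:0)
  [2] (1,0) acc=20 (h:5 v:1)
  [3] (0,0) acc=48 (h:0 v:0)
  [3] (1,0) acc=20 (h:0 v:0)
  [4] (0,0) acc=48 (h:0 v:0)
  [4] (1,0) acc=20 (h:0 v:0)

PE[1][0].acc = 20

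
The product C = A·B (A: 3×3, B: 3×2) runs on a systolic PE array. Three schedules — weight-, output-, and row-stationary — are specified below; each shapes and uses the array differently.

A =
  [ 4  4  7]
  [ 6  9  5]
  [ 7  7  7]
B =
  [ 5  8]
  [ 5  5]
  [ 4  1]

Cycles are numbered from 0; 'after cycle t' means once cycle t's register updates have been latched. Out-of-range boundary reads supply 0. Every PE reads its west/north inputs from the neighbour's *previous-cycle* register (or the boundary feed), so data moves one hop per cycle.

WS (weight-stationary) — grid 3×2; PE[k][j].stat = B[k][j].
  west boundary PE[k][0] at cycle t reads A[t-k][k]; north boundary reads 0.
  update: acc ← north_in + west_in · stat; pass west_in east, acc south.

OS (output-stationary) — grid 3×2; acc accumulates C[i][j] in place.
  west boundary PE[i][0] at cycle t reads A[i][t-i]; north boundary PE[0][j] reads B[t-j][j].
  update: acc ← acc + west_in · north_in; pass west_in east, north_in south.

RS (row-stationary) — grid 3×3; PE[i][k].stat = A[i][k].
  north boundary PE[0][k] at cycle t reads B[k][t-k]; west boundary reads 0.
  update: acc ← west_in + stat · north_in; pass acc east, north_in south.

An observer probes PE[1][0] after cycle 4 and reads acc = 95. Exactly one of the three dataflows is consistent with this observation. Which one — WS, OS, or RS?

WS [3×2] PE[1][0] across cycles:
  step 0 · PE1,0: acc=0; fwd→0 fwd↓0
  step 1 · PE1,0: acc=40; fwd→4 fwd↓40
  step 2 · PE1,0: acc=75; fwd→9 fwd↓75
  step 3 · PE1,0: acc=70; fwd→7 fwd↓70
  step 4 · PE1,0: acc=0; fwd→0 fwd↓0
OS [3×2] PE[1][0] across cycles:
  step 0 · PE1,0: acc=0; fwd→0 fwd↓0
  step 1 · PE1,0: acc=30; fwd→6 fwd↓5
  step 2 · PE1,0: acc=75; fwd→9 fwd↓5
  step 3 · PE1,0: acc=95; fwd→5 fwd↓4
  step 4 · PE1,0: acc=95; fwd→0 fwd↓0
RS [3×3] PE[1][0] across cycles:
  step 0 · PE1,0: acc=0; fwd→0 fwd↓0
  step 1 · PE1,0: acc=30; fwd→30 fwd↓5
  step 2 · PE1,0: acc=48; fwd→48 fwd↓8
  step 3 · PE1,0: acc=0; fwd→0 fwd↓0
  step 4 · PE1,0: acc=0; fwd→0 fwd↓0

dataflow = OS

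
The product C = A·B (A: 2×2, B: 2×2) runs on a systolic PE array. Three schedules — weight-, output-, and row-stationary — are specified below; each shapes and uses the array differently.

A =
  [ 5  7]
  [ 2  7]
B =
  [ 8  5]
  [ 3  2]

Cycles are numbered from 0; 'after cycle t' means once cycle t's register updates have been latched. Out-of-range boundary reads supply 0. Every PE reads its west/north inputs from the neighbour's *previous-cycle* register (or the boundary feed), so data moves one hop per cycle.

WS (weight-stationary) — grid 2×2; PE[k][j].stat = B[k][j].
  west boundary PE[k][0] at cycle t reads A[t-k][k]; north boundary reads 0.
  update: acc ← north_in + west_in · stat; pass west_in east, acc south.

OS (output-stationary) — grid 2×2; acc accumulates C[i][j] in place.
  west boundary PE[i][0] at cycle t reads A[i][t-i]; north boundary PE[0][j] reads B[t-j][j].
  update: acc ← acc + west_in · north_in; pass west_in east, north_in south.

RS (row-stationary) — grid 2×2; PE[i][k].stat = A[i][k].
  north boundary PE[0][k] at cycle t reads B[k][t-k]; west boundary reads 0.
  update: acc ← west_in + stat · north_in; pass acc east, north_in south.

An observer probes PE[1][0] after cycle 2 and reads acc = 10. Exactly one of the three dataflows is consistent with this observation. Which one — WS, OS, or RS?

— WS: 2×2; PE[1][0] trace:
  step 0 · PE1,0: acc=0; fwd→0 fwd↓0
  step 1 · PE1,0: acc=61; fwd→7 fwd↓61
  step 2 · PE1,0: acc=37; fwd→7 fwd↓37
— OS: 2×2; PE[1][0] trace:
  step 0 · PE1,0: acc=0; fwd→0 fwd↓0
  step 1 · PE1,0: acc=16; fwd→2 fwd↓8
  step 2 · PE1,0: acc=37; fwd→7 fwd↓3
— RS: 2×2; PE[1][0] trace:
  step 0 · PE1,0: acc=0; fwd→0 fwd↓0
  step 1 · PE1,0: acc=16; fwd→16 fwd↓8
  step 2 · PE1,0: acc=10; fwd→10 fwd↓5

dataflow = RS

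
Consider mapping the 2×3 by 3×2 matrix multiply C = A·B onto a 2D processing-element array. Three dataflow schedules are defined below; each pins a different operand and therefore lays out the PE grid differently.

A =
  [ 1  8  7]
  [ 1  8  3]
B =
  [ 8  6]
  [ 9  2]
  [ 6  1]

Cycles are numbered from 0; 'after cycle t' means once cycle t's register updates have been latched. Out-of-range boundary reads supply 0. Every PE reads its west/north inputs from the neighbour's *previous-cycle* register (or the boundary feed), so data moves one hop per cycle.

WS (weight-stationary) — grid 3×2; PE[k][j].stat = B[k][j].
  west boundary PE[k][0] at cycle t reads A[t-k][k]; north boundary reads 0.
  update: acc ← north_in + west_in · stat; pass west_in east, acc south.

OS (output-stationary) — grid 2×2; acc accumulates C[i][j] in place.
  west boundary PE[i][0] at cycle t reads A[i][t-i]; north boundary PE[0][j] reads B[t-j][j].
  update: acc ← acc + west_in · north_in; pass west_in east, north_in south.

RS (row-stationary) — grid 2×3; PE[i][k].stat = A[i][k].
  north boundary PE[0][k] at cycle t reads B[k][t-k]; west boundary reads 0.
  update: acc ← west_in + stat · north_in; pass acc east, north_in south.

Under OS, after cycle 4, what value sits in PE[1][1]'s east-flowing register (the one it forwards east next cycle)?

register = 3

OS (2×2). Following PE[1][1] plus its west/north inputs:
  step 0 · PE0,1: acc=0; fwd→0 fwd↓0
  step 0 · PE1,0: acc=0; fwd→0 fwd↓0
  step 0 · PE1,1: acc=0; fwd→0 fwd↓0
  step 1 · PE0,1: acc=6; fwd→1 fwd↓6
  step 1 · PE1,0: acc=8; fwd→1 fwd↓8
  step 1 · PE1,1: acc=0; fwd→0 fwd↓0
  step 2 · PE0,1: acc=22; fwd→8 fwd↓2
  step 2 · PE1,0: acc=80; fwd→8 fwd↓9
  step 2 · PE1,1: acc=6; fwd→1 fwd↓6
  step 3 · PE0,1: acc=29; fwd→7 fwd↓1
  step 3 · PE1,0: acc=98; fwd→3 fwd↓6
  step 3 · PE1,1: acc=22; fwd→8 fwd↓2
  step 4 · PE0,1: acc=29; fwd→0 fwd↓0
  step 4 · PE1,0: acc=98; fwd→0 fwd↓0
  step 4 · PE1,1: acc=25; fwd→3 fwd↓1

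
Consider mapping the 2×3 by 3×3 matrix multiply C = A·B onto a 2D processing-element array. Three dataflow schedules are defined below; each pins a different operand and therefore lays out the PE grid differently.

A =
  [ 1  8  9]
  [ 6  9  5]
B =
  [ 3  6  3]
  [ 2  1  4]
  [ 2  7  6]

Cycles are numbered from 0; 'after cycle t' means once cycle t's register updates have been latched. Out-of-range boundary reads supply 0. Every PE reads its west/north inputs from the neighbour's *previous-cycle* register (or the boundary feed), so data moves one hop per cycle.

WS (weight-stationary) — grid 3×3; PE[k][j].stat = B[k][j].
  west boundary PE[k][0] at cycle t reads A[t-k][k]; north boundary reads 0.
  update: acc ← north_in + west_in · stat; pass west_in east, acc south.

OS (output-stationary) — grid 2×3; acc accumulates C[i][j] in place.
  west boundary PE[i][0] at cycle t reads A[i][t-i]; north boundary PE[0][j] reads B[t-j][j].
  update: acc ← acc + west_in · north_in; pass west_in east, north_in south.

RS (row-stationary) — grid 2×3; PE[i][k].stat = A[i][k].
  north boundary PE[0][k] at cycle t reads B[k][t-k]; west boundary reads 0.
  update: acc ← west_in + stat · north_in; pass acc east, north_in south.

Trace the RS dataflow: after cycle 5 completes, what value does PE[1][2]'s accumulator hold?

PE[1][2].acc = 84

RS on a 2×3 grid — tracing PE[1][2] and its feeders:
  @0  [0,2]  acc 0  |  →0  ↓0
  @0  [1,1]  acc 0  |  →0  ↓0
  @0  [1,2]  acc 0  |  →0  ↓0
  @1  [0,2]  acc 0  |  →0  ↓0
  @1  [1,1]  acc 0  |  →0  ↓0
  @1  [1,2]  acc 0  |  →0  ↓0
  @2  [0,2]  acc 37  |  →37  ↓2
  @2  [1,1]  acc 36  |  →36  ↓2
  @2  [1,2]  acc 0  |  →0  ↓0
  @3  [0,2]  acc 77  |  →77  ↓7
  @3  [1,1]  acc 45  |  →45  ↓1
  @3  [1,2]  acc 46  |  →46  ↓2
  @4  [0,2]  acc 89  |  →89  ↓6
  @4  [1,1]  acc 54  |  →54  ↓4
  @4  [1,2]  acc 80  |  →80  ↓7
  @5  [0,2]  acc 0  |  →0  ↓0
  @5  [1,1]  acc 0  |  →0  ↓0
  @5  [1,2]  acc 84  |  →84  ↓6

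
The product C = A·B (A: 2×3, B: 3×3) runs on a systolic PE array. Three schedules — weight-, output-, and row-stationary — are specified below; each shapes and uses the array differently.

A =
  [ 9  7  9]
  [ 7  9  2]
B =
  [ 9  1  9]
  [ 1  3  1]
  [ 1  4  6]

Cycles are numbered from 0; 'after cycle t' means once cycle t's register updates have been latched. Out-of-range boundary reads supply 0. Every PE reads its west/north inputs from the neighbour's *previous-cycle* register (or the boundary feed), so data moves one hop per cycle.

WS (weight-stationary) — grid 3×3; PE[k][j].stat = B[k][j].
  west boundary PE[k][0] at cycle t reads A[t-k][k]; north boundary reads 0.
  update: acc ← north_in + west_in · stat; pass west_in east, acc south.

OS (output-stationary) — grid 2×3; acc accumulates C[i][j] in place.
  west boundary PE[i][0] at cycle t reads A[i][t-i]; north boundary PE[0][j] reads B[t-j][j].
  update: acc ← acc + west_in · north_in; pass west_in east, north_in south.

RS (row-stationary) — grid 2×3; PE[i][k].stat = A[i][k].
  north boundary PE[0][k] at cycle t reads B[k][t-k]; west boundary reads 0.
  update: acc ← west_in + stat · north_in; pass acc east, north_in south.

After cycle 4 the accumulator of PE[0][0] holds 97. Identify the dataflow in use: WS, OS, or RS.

dataflow = OS

— WS: 3×3; PE[0][0] trace:
  0: (0,0).acc=81  regs=<9,81>
  1: (0,0).acc=63  regs=<7,63>
  2: (0,0).acc=0  regs=<0,0>
  3: (0,0).acc=0  regs=<0,0>
  4: (0,0).acc=0  regs=<0,0>
— OS: 2×3; PE[0][0] trace:
  0: (0,0).acc=81  regs=<9,9>
  1: (0,0).acc=88  regs=<7,1>
  2: (0,0).acc=97  regs=<9,1>
  3: (0,0).acc=97  regs=<0,0>
  4: (0,0).acc=97  regs=<0,0>
— RS: 2×3; PE[0][0] trace:
  0: (0,0).acc=81  regs=<81,9>
  1: (0,0).acc=9  regs=<9,1>
  2: (0,0).acc=81  regs=<81,9>
  3: (0,0).acc=0  regs=<0,0>
  4: (0,0).acc=0  regs=<0,0>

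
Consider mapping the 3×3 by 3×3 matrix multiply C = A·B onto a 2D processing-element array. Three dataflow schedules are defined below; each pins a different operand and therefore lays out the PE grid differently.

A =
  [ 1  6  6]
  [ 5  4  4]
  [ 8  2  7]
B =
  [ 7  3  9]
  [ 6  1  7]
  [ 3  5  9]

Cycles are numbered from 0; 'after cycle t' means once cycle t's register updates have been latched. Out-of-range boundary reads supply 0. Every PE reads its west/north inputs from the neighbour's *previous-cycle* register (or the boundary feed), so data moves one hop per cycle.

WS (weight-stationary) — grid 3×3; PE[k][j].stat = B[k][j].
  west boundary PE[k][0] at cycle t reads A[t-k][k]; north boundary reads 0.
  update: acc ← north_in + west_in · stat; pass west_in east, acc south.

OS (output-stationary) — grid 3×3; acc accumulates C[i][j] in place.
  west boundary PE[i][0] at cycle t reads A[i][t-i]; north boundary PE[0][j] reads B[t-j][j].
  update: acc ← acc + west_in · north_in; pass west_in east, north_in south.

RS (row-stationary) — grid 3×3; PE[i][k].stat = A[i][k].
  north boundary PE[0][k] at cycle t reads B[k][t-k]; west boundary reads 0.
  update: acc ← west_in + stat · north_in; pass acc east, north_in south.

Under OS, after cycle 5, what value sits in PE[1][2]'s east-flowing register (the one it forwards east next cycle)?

register = 4

OS 3×3: PE[1][2] cycle-by-cycle (with neighbour feeds):
  @0  [0,2]  acc 0  |  →0  ↓0
  @0  [1,1]  acc 0  |  →0  ↓0
  @0  [1,2]  acc 0  |  →0  ↓0
  @1  [0,2]  acc 0  |  →0  ↓0
  @1  [1,1]  acc 0  |  →0  ↓0
  @1  [1,2]  acc 0  |  →0  ↓0
  @2  [0,2]  acc 9  |  →1  ↓9
  @2  [1,1]  acc 15  |  →5  ↓3
  @2  [1,2]  acc 0  |  →0  ↓0
  @3  [0,2]  acc 51  |  →6  ↓7
  @3  [1,1]  acc 19  |  →4  ↓1
  @3  [1,2]  acc 45  |  →5  ↓9
  @4  [0,2]  acc 105  |  →6  ↓9
  @4  [1,1]  acc 39  |  →4  ↓5
  @4  [1,2]  acc 73  |  →4  ↓7
  @5  [0,2]  acc 105  |  →0  ↓0
  @5  [1,1]  acc 39  |  →0  ↓0
  @5  [1,2]  acc 109  |  →4  ↓9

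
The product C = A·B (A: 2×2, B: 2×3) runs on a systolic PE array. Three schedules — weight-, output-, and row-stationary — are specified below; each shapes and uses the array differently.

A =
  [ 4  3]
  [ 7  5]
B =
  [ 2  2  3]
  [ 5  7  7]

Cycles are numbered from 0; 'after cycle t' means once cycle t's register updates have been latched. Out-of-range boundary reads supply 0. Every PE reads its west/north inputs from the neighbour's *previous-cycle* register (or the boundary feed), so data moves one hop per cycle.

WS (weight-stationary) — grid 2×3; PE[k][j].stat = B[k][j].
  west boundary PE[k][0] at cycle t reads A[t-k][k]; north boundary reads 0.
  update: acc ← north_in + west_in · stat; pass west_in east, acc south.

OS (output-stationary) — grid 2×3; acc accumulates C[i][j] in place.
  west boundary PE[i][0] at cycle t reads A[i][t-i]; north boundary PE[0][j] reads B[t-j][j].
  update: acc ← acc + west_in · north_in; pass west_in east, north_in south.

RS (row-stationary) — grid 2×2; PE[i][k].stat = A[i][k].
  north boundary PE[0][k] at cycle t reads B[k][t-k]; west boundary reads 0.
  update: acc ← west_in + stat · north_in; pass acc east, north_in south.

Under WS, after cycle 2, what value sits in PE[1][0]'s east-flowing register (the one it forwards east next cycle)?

WS on a 2×3 grid — tracing PE[1][0] and its feeders:
  cycle 0: PE[0][0] → acc 8, east 4, south 8
  cycle 0: PE[1][0] → acc 0, east 0, south 0
  cycle 1: PE[0][0] → acc 14, east 7, south 14
  cycle 1: PE[1][0] → acc 23, east 3, south 23
  cycle 2: PE[0][0] → acc 0, east 0, south 0
  cycle 2: PE[1][0] → acc 39, east 5, south 39

register = 5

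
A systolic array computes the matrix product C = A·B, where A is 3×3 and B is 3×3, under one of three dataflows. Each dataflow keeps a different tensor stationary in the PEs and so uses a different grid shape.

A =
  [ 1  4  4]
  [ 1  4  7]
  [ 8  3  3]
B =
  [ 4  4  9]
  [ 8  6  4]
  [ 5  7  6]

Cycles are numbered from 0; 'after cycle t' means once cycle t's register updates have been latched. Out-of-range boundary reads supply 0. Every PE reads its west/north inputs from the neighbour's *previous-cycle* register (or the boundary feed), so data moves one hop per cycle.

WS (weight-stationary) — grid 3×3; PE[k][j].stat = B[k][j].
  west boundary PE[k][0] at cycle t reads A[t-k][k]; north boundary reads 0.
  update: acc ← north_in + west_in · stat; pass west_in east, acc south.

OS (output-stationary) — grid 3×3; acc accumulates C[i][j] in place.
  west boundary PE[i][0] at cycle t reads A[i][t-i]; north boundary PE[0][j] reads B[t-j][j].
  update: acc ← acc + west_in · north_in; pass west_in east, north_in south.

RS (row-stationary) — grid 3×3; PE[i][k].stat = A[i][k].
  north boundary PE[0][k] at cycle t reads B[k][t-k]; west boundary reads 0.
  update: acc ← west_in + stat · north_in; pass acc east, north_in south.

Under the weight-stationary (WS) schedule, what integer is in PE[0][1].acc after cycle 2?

PE[0][1].acc = 4

WS on a 3×3 grid — tracing PE[0][1] and its feeders:
  @0  [0,0]  acc 4  |  →1  ↓4
  @0  [0,1]  acc 0  |  →0  ↓0
  @1  [0,0]  acc 4  |  →1  ↓4
  @1  [0,1]  acc 4  |  →1  ↓4
  @2  [0,0]  acc 32  |  →8  ↓32
  @2  [0,1]  acc 4  |  →1  ↓4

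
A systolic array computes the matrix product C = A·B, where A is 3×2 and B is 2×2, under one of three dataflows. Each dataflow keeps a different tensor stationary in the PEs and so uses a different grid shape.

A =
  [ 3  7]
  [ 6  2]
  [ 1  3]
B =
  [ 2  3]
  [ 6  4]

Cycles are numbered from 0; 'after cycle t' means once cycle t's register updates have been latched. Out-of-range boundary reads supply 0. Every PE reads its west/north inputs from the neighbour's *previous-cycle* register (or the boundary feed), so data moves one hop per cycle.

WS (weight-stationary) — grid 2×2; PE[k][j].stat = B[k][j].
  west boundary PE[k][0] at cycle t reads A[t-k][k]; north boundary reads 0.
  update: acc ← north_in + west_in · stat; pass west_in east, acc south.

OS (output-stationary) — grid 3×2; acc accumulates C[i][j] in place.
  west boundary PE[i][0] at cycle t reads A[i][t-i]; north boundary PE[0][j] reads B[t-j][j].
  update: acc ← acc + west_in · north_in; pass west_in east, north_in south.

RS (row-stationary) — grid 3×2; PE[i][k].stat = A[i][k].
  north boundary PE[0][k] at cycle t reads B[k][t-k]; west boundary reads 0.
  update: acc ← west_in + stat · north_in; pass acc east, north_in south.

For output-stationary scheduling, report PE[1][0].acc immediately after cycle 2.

PE[1][0].acc = 24

Tracing OS — 3×2 array, target PE[1][0]:
  t=0 PE[0][0]: acc=6 h=3 v=2
  t=0 PE[1][0]: acc=0 h=0 v=0
  t=1 PE[0][0]: acc=48 h=7 v=6
  t=1 PE[1][0]: acc=12 h=6 v=2
  t=2 PE[0][0]: acc=48 h=0 v=0
  t=2 PE[1][0]: acc=24 h=2 v=6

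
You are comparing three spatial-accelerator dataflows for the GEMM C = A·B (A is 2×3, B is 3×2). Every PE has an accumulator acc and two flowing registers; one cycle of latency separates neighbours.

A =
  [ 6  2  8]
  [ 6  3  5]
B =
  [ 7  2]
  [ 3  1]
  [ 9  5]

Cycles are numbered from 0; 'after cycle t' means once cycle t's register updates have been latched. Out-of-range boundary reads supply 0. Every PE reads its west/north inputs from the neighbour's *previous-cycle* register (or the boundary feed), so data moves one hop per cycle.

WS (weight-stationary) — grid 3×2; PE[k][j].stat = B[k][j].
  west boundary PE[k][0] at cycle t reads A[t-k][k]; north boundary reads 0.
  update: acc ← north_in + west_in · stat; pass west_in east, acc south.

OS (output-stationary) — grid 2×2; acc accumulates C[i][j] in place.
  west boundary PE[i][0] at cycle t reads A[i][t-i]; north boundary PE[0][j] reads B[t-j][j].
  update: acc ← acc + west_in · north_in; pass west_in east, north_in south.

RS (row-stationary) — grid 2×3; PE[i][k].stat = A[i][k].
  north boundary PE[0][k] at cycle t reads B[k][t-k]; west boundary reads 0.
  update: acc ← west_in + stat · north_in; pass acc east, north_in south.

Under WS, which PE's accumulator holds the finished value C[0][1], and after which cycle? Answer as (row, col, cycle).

WS — PE[2][1] is where C[0][1] collects:
  0: (2,1).acc=0  regs=<0,0>
  1: (2,1).acc=0  regs=<0,0>
  2: (2,1).acc=0  regs=<0,0>
  3: (2,1).acc=54  regs=<8,54>

(row, col, cycle) = (2, 1, 3)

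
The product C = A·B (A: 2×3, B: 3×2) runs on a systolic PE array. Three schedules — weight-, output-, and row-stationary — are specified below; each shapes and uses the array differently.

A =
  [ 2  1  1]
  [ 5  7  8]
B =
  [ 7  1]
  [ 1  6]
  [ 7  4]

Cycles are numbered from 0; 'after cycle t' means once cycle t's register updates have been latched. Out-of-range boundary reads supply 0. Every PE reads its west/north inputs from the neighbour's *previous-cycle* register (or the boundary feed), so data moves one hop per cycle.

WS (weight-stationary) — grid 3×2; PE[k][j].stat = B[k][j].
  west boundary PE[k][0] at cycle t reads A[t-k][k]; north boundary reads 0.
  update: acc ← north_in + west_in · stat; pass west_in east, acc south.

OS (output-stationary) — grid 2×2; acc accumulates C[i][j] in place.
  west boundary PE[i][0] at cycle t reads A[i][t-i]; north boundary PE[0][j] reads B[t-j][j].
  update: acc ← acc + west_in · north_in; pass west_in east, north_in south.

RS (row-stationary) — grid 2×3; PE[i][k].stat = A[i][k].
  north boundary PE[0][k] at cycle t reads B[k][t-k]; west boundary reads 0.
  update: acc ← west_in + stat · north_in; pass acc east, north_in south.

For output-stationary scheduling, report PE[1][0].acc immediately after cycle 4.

PE[1][0].acc = 98

OS (2×2). Following PE[1][0] plus its west/north inputs:
  @0  [0,0]  acc 14  |  →2  ↓7
  @0  [1,0]  acc 0  |  →0  ↓0
  @1  [0,0]  acc 15  |  →1  ↓1
  @1  [1,0]  acc 35  |  →5  ↓7
  @2  [0,0]  acc 22  |  →1  ↓7
  @2  [1,0]  acc 42  |  →7  ↓1
  @3  [0,0]  acc 22  |  →0  ↓0
  @3  [1,0]  acc 98  |  →8  ↓7
  @4  [0,0]  acc 22  |  →0  ↓0
  @4  [1,0]  acc 98  |  →0  ↓0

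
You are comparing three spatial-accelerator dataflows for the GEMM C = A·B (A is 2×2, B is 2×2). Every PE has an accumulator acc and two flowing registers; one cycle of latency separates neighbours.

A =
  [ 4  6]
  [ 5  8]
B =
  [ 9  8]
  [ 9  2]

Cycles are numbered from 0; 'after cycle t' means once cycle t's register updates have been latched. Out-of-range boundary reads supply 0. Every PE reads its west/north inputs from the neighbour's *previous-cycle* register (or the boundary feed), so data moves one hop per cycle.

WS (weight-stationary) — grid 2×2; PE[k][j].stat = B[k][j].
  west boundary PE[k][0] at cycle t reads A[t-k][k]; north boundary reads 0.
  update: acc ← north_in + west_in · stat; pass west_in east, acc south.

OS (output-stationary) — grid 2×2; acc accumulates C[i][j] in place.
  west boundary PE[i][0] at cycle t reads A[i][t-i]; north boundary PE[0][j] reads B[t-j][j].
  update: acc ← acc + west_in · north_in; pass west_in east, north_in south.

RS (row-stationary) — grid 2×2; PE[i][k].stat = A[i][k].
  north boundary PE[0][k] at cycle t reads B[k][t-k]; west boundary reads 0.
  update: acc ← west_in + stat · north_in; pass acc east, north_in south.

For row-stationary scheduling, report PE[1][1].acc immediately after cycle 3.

Tracing RS — 2×2 array, target PE[1][1]:
  0: (0,1).acc=0  regs=<0,0>
  0: (1,0).acc=0  regs=<0,0>
  0: (1,1).acc=0  regs=<0,0>
  1: (0,1).acc=90  regs=<90,9>
  1: (1,0).acc=45  regs=<45,9>
  1: (1,1).acc=0  regs=<0,0>
  2: (0,1).acc=44  regs=<44,2>
  2: (1,0).acc=40  regs=<40,8>
  2: (1,1).acc=117  regs=<117,9>
  3: (0,1).acc=0  regs=<0,0>
  3: (1,0).acc=0  regs=<0,0>
  3: (1,1).acc=56  regs=<56,2>

PE[1][1].acc = 56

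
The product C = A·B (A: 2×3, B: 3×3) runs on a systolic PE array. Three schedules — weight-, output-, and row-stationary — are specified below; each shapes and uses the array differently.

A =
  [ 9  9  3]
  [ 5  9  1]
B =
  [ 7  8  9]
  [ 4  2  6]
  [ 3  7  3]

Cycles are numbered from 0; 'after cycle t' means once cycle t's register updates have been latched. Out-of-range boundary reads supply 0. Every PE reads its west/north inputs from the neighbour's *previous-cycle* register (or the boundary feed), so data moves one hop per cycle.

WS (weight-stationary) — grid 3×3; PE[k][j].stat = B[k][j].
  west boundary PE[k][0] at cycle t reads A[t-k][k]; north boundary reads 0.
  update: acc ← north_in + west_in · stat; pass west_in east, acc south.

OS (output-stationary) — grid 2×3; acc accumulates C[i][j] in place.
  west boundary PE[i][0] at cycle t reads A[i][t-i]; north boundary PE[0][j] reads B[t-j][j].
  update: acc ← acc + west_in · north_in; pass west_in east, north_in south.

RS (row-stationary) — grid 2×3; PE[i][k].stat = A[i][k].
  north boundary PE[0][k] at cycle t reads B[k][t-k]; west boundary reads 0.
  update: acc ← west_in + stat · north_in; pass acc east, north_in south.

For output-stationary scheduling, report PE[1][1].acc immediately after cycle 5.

OS on a 2×3 grid — tracing PE[1][1] and its feeders:
  after 0 — PE[0][1] acc=0, pass-E 0, pass-S 0
  after 0 — PE[1][0] acc=0, pass-E 0, pass-S 0
  after 0 — PE[1][1] acc=0, pass-E 0, pass-S 0
  after 1 — PE[0][1] acc=72, pass-E 9, pass-S 8
  after 1 — PE[1][0] acc=35, pass-E 5, pass-S 7
  after 1 — PE[1][1] acc=0, pass-E 0, pass-S 0
  after 2 — PE[0][1] acc=90, pass-E 9, pass-S 2
  after 2 — PE[1][0] acc=71, pass-E 9, pass-S 4
  after 2 — PE[1][1] acc=40, pass-E 5, pass-S 8
  after 3 — PE[0][1] acc=111, pass-E 3, pass-S 7
  after 3 — PE[1][0] acc=74, pass-E 1, pass-S 3
  after 3 — PE[1][1] acc=58, pass-E 9, pass-S 2
  after 4 — PE[0][1] acc=111, pass-E 0, pass-S 0
  after 4 — PE[1][0] acc=74, pass-E 0, pass-S 0
  after 4 — PE[1][1] acc=65, pass-E 1, pass-S 7
  after 5 — PE[0][1] acc=111, pass-E 0, pass-S 0
  after 5 — PE[1][0] acc=74, pass-E 0, pass-S 0
  after 5 — PE[1][1] acc=65, pass-E 0, pass-S 0

PE[1][1].acc = 65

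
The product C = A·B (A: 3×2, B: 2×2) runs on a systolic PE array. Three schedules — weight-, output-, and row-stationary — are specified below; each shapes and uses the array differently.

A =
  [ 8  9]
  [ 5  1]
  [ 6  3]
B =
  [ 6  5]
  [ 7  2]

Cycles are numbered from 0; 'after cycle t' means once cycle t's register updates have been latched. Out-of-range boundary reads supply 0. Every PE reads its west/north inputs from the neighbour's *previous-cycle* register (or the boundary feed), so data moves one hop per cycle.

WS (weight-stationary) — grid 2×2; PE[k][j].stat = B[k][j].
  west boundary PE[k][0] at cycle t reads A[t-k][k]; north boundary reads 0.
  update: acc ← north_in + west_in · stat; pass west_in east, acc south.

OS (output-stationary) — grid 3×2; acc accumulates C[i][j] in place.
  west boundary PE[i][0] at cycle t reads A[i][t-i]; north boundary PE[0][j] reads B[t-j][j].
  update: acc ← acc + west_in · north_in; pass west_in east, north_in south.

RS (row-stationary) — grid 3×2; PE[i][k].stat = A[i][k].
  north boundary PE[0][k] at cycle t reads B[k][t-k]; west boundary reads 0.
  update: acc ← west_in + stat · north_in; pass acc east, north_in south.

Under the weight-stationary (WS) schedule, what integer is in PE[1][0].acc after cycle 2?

WS (2×2). Following PE[1][0] plus its west/north inputs:
  0: (0,0).acc=48  regs=<8,48>
  0: (1,0).acc=0  regs=<0,0>
  1: (0,0).acc=30  regs=<5,30>
  1: (1,0).acc=111  regs=<9,111>
  2: (0,0).acc=36  regs=<6,36>
  2: (1,0).acc=37  regs=<1,37>

PE[1][0].acc = 37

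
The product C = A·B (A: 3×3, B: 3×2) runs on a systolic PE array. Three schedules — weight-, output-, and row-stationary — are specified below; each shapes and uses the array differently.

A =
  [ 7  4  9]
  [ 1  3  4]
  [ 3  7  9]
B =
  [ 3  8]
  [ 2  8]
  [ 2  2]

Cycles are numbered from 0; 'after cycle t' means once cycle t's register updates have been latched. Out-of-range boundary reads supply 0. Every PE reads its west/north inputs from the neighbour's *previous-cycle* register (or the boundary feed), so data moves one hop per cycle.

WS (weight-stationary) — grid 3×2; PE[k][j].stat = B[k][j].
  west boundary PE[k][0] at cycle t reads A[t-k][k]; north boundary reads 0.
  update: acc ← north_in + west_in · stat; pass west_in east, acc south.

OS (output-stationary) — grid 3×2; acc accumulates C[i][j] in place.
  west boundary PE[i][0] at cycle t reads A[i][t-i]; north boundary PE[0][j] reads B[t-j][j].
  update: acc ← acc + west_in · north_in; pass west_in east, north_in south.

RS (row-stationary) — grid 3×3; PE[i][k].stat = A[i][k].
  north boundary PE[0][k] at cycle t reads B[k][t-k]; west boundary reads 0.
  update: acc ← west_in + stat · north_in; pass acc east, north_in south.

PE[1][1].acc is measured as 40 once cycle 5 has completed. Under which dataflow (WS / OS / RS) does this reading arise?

dataflow = OS

— WS: 3×2; PE[1][1] trace:
  c0 r1c1: 0 / 0 / 0
  c1 r1c1: 0 / 0 / 0
  c2 r1c1: 88 / 4 / 88
  c3 r1c1: 32 / 3 / 32
  c4 r1c1: 80 / 7 / 80
  c5 r1c1: 0 / 0 / 0
— OS: 3×2; PE[1][1] trace:
  c0 r1c1: 0 / 0 / 0
  c1 r1c1: 0 / 0 / 0
  c2 r1c1: 8 / 1 / 8
  c3 r1c1: 32 / 3 / 8
  c4 r1c1: 40 / 4 / 2
  c5 r1c1: 40 / 0 / 0
— RS: 3×3; PE[1][1] trace:
  c0 r1c1: 0 / 0 / 0
  c1 r1c1: 0 / 0 / 0
  c2 r1c1: 9 / 9 / 2
  c3 r1c1: 32 / 32 / 8
  c4 r1c1: 0 / 0 / 0
  c5 r1c1: 0 / 0 / 0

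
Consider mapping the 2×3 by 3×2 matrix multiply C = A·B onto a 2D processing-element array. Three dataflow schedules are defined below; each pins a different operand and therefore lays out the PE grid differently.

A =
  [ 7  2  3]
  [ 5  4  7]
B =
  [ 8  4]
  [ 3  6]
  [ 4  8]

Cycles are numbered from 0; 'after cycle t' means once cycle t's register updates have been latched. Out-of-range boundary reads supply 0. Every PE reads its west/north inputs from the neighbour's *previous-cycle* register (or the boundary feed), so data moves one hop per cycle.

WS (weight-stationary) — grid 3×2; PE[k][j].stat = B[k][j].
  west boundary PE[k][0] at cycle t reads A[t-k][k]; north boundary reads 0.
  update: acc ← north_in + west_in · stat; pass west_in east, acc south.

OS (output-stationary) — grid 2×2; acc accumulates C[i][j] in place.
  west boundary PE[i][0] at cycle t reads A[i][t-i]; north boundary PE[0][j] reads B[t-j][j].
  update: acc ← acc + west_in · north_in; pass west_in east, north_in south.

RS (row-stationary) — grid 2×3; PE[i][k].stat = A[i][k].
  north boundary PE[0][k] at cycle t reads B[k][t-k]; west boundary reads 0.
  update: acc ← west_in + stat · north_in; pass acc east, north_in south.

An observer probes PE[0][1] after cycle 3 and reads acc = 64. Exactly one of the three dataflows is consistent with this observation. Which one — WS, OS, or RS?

WS [3×2] PE[0][1] across cycles:
  0: (0,1).acc=0  regs=<0,0>
  1: (0,1).acc=28  regs=<7,28>
  2: (0,1).acc=20  regs=<5,20>
  3: (0,1).acc=0  regs=<0,0>
OS [2×2] PE[0][1] across cycles:
  0: (0,1).acc=0  regs=<0,0>
  1: (0,1).acc=28  regs=<7,4>
  2: (0,1).acc=40  regs=<2,6>
  3: (0,1).acc=64  regs=<3,8>
RS [2×3] PE[0][1] across cycles:
  0: (0,1).acc=0  regs=<0,0>
  1: (0,1).acc=62  regs=<62,3>
  2: (0,1).acc=40  regs=<40,6>
  3: (0,1).acc=0  regs=<0,0>

dataflow = OS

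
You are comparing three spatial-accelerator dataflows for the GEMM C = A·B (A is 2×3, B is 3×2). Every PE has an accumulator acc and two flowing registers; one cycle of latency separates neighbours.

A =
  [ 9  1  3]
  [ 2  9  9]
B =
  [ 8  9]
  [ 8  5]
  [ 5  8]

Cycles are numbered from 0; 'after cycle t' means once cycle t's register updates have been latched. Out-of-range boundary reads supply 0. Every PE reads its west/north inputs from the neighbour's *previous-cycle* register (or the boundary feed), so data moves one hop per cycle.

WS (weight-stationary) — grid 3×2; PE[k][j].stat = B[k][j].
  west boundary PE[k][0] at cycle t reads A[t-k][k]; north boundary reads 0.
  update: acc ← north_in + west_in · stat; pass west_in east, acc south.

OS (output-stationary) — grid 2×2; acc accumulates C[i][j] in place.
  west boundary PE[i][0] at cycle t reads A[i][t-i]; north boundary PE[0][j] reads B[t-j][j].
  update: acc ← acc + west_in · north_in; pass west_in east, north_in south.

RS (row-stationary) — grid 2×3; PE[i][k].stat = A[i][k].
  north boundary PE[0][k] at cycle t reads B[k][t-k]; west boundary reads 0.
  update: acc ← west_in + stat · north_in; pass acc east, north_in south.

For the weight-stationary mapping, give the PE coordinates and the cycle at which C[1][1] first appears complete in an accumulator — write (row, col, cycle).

(row, col, cycle) = (2, 1, 4)

Under WS, C[1][1] lands at PE[2][1]:
  c0 r2c1: 0 / 0 / 0
  c1 r2c1: 0 / 0 / 0
  c2 r2c1: 0 / 0 / 0
  c3 r2c1: 110 / 3 / 110
  c4 r2c1: 135 / 9 / 135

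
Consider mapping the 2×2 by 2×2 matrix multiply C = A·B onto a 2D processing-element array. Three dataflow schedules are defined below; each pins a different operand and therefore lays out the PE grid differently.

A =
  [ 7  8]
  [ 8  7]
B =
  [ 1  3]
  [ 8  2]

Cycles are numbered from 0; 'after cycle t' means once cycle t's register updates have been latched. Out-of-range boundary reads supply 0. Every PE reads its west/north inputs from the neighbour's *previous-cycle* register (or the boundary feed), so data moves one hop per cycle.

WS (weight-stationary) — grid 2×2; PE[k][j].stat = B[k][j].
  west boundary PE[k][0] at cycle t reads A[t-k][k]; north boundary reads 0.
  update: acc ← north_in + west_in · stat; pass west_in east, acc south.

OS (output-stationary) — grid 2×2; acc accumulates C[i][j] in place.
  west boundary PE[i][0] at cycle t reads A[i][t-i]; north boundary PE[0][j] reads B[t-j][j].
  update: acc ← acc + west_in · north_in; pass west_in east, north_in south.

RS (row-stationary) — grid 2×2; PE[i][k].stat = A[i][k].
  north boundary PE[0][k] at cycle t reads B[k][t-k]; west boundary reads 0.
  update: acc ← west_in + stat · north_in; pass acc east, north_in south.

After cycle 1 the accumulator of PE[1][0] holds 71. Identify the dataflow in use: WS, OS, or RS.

WS (2×2 grid), PE[1][0]:
  [0] (1,0) acc=0 (h:0 v:0)
  [1] (1,0) acc=71 (h:8 v:71)
OS (2×2 grid), PE[1][0]:
  [0] (1,0) acc=0 (h:0 v:0)
  [1] (1,0) acc=8 (h:8 v:1)
RS (2×2 grid), PE[1][0]:
  [0] (1,0) acc=0 (h:0 v:0)
  [1] (1,0) acc=8 (h:8 v:1)

dataflow = WS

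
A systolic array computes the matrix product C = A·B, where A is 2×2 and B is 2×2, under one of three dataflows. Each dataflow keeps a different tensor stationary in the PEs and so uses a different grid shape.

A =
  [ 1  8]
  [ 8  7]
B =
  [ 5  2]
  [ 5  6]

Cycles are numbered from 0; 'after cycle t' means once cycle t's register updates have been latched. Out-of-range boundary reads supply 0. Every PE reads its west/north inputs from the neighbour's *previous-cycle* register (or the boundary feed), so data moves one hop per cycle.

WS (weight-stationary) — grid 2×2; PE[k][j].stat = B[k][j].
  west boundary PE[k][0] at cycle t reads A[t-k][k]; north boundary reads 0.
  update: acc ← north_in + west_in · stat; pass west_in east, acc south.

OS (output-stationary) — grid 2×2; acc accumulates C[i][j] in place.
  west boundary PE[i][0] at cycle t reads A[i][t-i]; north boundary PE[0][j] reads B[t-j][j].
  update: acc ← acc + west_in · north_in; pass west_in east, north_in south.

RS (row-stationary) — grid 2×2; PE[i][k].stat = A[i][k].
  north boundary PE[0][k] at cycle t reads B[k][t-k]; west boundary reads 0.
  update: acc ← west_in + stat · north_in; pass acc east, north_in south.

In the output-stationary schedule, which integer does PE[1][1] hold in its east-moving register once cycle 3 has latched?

register = 7

Tracing OS — 2×2 array, target PE[1][1]:
  c0 r0c1: 0 / 0 / 0
  c0 r1c0: 0 / 0 / 0
  c0 r1c1: 0 / 0 / 0
  c1 r0c1: 2 / 1 / 2
  c1 r1c0: 40 / 8 / 5
  c1 r1c1: 0 / 0 / 0
  c2 r0c1: 50 / 8 / 6
  c2 r1c0: 75 / 7 / 5
  c2 r1c1: 16 / 8 / 2
  c3 r0c1: 50 / 0 / 0
  c3 r1c0: 75 / 0 / 0
  c3 r1c1: 58 / 7 / 6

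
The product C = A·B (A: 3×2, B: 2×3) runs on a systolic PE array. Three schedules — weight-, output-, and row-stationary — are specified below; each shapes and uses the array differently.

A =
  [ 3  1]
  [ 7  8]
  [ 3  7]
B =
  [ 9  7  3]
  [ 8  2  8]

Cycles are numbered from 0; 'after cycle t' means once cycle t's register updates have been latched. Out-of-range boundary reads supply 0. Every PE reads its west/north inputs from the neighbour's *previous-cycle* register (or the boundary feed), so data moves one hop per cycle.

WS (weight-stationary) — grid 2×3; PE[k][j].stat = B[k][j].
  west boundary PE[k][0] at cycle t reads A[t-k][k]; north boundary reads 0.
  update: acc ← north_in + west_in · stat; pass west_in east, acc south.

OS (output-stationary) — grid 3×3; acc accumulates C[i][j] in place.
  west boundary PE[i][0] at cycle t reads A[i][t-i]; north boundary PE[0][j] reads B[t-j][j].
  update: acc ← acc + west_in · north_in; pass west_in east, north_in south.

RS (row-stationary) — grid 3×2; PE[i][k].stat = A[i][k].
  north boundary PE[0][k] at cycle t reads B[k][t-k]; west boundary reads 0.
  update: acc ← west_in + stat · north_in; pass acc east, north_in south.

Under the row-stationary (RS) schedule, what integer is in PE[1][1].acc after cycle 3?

PE[1][1].acc = 65

RS 3×2: PE[1][1] cycle-by-cycle (with neighbour feeds):
  step 0 · PE0,1: acc=0; fwd→0 fwd↓0
  step 0 · PE1,0: acc=0; fwd→0 fwd↓0
  step 0 · PE1,1: acc=0; fwd→0 fwd↓0
  step 1 · PE0,1: acc=35; fwd→35 fwd↓8
  step 1 · PE1,0: acc=63; fwd→63 fwd↓9
  step 1 · PE1,1: acc=0; fwd→0 fwd↓0
  step 2 · PE0,1: acc=23; fwd→23 fwd↓2
  step 2 · PE1,0: acc=49; fwd→49 fwd↓7
  step 2 · PE1,1: acc=127; fwd→127 fwd↓8
  step 3 · PE0,1: acc=17; fwd→17 fwd↓8
  step 3 · PE1,0: acc=21; fwd→21 fwd↓3
  step 3 · PE1,1: acc=65; fwd→65 fwd↓2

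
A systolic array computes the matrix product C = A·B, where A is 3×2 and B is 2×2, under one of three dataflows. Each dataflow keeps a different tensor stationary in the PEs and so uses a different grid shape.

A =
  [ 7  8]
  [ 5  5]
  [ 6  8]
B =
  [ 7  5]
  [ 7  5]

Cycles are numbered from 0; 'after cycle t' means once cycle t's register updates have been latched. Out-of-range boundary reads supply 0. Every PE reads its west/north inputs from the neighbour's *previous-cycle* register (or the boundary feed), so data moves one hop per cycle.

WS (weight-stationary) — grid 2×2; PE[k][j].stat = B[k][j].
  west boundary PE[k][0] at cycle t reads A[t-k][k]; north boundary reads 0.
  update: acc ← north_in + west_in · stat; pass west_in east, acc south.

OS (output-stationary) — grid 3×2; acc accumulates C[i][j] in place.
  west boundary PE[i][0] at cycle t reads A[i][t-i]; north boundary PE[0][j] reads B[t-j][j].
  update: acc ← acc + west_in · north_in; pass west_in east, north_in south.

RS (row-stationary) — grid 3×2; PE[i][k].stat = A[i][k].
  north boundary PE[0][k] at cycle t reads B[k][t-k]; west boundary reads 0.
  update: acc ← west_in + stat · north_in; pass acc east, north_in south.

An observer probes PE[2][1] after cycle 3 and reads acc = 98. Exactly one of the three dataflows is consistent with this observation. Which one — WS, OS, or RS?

dataflow = RS

WS: PE[2][1] is outside its 2×2 grid.
OS [3×2] PE[2][1] across cycles:
  [0] (2,1) acc=0 (h:0 v:0)
  [1] (2,1) acc=0 (h:0 v:0)
  [2] (2,1) acc=0 (h:0 v:0)
  [3] (2,1) acc=30 (h:6 v:5)
RS [3×2] PE[2][1] across cycles:
  [0] (2,1) acc=0 (h:0 v:0)
  [1] (2,1) acc=0 (h:0 v:0)
  [2] (2,1) acc=0 (h:0 v:0)
  [3] (2,1) acc=98 (h:98 v:7)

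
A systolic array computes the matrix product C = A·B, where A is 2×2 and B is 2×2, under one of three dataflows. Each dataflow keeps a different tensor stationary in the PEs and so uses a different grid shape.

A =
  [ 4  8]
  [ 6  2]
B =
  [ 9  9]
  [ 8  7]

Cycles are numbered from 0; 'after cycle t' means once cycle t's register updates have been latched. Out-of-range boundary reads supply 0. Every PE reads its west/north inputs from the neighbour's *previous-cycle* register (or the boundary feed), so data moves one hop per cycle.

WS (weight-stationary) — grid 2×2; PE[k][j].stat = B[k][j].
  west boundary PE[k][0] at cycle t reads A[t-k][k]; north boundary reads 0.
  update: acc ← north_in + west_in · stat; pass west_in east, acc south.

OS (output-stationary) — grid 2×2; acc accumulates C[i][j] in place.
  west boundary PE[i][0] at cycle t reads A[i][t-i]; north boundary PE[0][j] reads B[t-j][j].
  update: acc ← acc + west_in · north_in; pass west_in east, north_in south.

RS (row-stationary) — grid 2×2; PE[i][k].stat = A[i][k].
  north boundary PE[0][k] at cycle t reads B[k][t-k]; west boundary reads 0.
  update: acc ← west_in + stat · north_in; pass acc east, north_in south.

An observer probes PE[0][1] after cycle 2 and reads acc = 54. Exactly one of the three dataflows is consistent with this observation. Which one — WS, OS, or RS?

Under WS (2×2), PE[0][1]:
  0: (0,1).acc=0  regs=<0,0>
  1: (0,1).acc=36  regs=<4,36>
  2: (0,1).acc=54  regs=<6,54>
Under OS (2×2), PE[0][1]:
  0: (0,1).acc=0  regs=<0,0>
  1: (0,1).acc=36  regs=<4,9>
  2: (0,1).acc=92  regs=<8,7>
Under RS (2×2), PE[0][1]:
  0: (0,1).acc=0  regs=<0,0>
  1: (0,1).acc=100  regs=<100,8>
  2: (0,1).acc=92  regs=<92,7>

dataflow = WS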